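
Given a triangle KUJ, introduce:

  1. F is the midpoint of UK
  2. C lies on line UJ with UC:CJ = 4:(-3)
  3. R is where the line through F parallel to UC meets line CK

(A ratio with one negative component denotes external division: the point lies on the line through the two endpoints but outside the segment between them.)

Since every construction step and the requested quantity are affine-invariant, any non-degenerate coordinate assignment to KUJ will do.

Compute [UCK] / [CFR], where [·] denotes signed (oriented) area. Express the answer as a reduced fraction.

Set K = (0, 0), U = (1, 0), J = (0, 1); any affine frame gives the same invariant.
1. F is the midpoint of UK ⇒ F = (1/2, 0)
2. C lies on line UJ with UC:CJ = 4:(-3) ⇒ C = (-3, 4)
3. R is where the line through F parallel to UC meets line CK ⇒ R = (-3/2, 2)
2·[UCK] = 4, 2·[CFR] = -1
[UCK]:[CFR] = 4:-1 = -4

[UCK]:[CFR] = -4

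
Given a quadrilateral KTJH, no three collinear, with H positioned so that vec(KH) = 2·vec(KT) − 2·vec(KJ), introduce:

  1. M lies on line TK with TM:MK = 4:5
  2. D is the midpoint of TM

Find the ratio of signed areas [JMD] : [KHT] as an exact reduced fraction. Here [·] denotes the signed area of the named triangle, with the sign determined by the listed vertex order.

Set K = (0, 0), T = (1, 0), J = (0, 1), H = (2, -2); any affine frame gives the same invariant.
1. M lies on line TK with TM:MK = 4:5 ⇒ M = (5/9, 0)
2. D is the midpoint of TM ⇒ D = (7/9, 0)
2·[JMD] = 2/9, 2·[KHT] = 2
[JMD]:[KHT] = 2/9:2 = 1/9

[JMD]:[KHT] = 1/9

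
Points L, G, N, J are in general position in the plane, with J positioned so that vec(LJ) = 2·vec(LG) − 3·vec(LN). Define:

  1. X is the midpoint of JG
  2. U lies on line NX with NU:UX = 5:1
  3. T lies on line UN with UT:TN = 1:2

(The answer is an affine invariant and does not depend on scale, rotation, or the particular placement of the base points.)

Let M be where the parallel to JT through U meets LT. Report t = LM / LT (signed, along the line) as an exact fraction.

t = 36/31

Set L = (0, 0), G = (1, 0), N = (0, 1), J = (2, -3); any affine frame gives the same invariant.
1. X is the midpoint of JG ⇒ X = (3/2, -3/2)
2. U lies on line NX with NU:UX = 5:1 ⇒ U = (5/4, -13/12)
3. T lies on line UN with UT:TN = 1:2 ⇒ T = (5/6, -7/18)
through U parallel to JT: direction (-7/6, 47/18); meets LT at M = (30/31, -14/31)
M = L + t·(T−L) with t = 36/31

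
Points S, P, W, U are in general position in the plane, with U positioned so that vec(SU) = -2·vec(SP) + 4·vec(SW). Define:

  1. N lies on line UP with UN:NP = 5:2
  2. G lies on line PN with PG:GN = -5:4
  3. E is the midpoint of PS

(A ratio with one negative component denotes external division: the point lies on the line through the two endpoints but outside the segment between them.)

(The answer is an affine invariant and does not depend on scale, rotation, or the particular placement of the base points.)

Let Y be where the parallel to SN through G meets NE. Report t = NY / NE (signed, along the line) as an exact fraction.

t = -8

Work in coordinates with S = (0, 0), P = (1, 0), W = (0, 1), U = (-2, 4).
1. N lies on line UP with UN:NP = 5:2 ⇒ N = (1/7, 8/7)
2. G lies on line PN with PG:GN = -5:4 ⇒ G = (-23/7, 40/7)
3. E is the midpoint of PS ⇒ E = (1/2, 0)
through G parallel to SN: direction (1/7, 8/7); meets NE at Y = (-19/7, 72/7)
Y = N + t·(E−N) with t = -8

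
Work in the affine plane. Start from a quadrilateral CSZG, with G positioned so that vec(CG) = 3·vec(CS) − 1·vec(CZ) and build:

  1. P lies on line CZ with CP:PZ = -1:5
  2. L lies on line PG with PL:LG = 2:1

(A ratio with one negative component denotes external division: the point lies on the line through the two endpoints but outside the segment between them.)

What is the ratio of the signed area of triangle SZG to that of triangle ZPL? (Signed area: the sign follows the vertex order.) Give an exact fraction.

[SZG]:[ZPL] = -2/5

Work in coordinates with C = (0, 0), S = (1, 0), Z = (0, 1), G = (3, -1).
1. P lies on line CZ with CP:PZ = -1:5 ⇒ P = (0, -1/4)
2. L lies on line PG with PL:LG = 2:1 ⇒ L = (2, -3/4)
2·[SZG] = -1, 2·[ZPL] = 5/2
[SZG]:[ZPL] = -1:5/2 = -2/5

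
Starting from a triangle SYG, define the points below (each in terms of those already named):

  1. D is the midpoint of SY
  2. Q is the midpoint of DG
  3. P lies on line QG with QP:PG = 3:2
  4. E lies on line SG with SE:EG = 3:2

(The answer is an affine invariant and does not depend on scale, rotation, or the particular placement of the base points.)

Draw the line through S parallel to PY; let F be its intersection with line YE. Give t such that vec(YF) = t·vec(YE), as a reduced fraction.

t = 40/13

Set S = (0, 0), Y = (1, 0), G = (0, 1); any affine frame gives the same invariant.
1. D is the midpoint of SY ⇒ D = (1/2, 0)
2. Q is the midpoint of DG ⇒ Q = (1/4, 1/2)
3. P lies on line QG with QP:PG = 3:2 ⇒ P = (1/10, 4/5)
4. E lies on line SG with SE:EG = 3:2 ⇒ E = (0, 3/5)
through S parallel to PY: direction (9/10, -4/5); meets YE at F = (-27/13, 24/13)
F = Y + t·(E−Y) with t = 40/13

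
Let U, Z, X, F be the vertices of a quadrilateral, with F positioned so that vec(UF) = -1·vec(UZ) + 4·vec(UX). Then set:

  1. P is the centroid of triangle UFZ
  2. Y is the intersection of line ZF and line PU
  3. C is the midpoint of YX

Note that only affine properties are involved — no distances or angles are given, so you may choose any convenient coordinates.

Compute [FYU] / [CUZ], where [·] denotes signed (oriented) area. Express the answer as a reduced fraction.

Assign U = (0, 0), Z = (1, 0), X = (0, 1), F = (-1, 4) — the answer is frame-independent, so this choice is without loss of generality.
1. P is the centroid of triangle UFZ ⇒ P = (0, 4/3)
2. Y is the intersection of line ZF and line PU ⇒ Y = (0, 2)
3. C is the midpoint of YX ⇒ C = (0, 3/2)
2·[FYU] = -2, 2·[CUZ] = 3/2
[FYU]:[CUZ] = -2:3/2 = -4/3

[FYU]:[CUZ] = -4/3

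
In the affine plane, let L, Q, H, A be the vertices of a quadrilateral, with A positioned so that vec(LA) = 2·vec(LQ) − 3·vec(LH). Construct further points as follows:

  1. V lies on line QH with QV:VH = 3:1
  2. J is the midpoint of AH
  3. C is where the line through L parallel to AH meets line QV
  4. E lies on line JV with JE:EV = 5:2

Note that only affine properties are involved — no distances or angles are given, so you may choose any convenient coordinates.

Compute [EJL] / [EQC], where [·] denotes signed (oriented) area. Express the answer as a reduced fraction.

[EJL]:[EQC] = -5/4

Assign L = (0, 0), Q = (1, 0), H = (0, 1), A = (2, -3) — the answer is frame-independent, so this choice is without loss of generality.
1. V lies on line QH with QV:VH = 3:1 ⇒ V = (1/4, 3/4)
2. J is the midpoint of AH ⇒ J = (1, -1)
3. C is where the line through L parallel to AH meets line QV ⇒ C = (-1, 2)
4. E lies on line JV with JE:EV = 5:2 ⇒ E = (13/28, 1/4)
2·[EJL] = -5/7, 2·[EQC] = 4/7
[EJL]:[EQC] = -5/7:4/7 = -5/4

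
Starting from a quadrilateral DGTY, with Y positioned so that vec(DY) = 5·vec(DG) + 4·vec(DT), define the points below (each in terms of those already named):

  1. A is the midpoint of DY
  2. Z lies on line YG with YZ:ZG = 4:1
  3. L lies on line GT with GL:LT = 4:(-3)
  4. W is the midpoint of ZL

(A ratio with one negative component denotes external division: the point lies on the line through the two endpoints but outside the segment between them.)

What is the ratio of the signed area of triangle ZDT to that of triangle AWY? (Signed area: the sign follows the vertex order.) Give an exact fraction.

[ZDT]:[AWY] = 1/4

Work in coordinates with D = (0, 0), G = (1, 0), T = (0, 1), Y = (5, 4).
1. A is the midpoint of DY ⇒ A = (5/2, 2)
2. Z lies on line YG with YZ:ZG = 4:1 ⇒ Z = (9/5, 4/5)
3. L lies on line GT with GL:LT = 4:(-3) ⇒ L = (-3, 4)
4. W is the midpoint of ZL ⇒ W = (-3/5, 12/5)
2·[ZDT] = -9/5, 2·[AWY] = -36/5
[ZDT]:[AWY] = -9/5:-36/5 = 1/4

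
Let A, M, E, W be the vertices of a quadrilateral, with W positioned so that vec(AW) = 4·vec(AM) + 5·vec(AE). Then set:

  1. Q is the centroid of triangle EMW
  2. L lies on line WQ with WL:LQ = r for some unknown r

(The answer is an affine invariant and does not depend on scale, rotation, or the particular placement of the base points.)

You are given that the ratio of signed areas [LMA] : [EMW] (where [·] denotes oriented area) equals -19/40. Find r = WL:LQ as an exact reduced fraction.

r = 2/3

Work in coordinates with A = (0, 0), M = (1, 0), E = (0, 1), W = (4, 5).
1. Q is the centroid of triangle EMW ⇒ Q = (5/3, 2)
2. With WL:LQ = r, write λ = r/(r+1) so L = W + λ·(Q−W); L is affine-linear in λ
Every point depending on L is an affine combination of L and λ-independent points, so each such coordinate is linear in λ; the λ² term in each signed area is a multiple of (Q−W)×(Q−W) = 0, so 2·[LMA] and 2·[EMW] are each linear in λ. Evaluating at λ=0 and λ=1:
  2·[LMA] = 3·λ − 5,   2·[EMW] = 8
So [LMA]:[EMW] = (3·λ − 5) / (8). Setting this equal to -19/40:
  3·λ − 5 = -19/40·(8)  ⇒  λ = 2/5
Then r = λ/(1−λ) = (2/5)/(3/5) = 2/3. Check: with r = 2/3, L = (46/15, 19/5) and [LMA]:[EMW] = -19/40 as required.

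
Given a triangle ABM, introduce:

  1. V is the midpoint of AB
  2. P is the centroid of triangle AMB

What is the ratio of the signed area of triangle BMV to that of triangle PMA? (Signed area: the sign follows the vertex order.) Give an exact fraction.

[BMV]:[PMA] = 3/2

Set A = (0, 0), B = (1, 0), M = (0, 1); any affine frame gives the same invariant.
1. V is the midpoint of AB ⇒ V = (1/2, 0)
2. P is the centroid of triangle AMB ⇒ P = (1/3, 1/3)
2·[BMV] = 1/2, 2·[PMA] = 1/3
[BMV]:[PMA] = 1/2:1/3 = 3/2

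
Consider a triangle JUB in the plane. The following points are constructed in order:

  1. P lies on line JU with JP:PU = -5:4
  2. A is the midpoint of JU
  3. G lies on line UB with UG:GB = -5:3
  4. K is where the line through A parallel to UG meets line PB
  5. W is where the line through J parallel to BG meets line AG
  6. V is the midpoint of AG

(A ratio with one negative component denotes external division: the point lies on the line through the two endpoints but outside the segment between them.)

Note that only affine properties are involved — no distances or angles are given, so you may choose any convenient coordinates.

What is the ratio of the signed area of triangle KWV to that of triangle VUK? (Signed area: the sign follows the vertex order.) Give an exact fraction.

[KWV]:[VUK] = -27/11

Assign J = (0, 0), U = (1, 0), B = (0, 1) — the answer is frame-independent, so this choice is without loss of generality.
1. P lies on line JU with JP:PU = -5:4 ⇒ P = (5, 0)
2. A is the midpoint of JU ⇒ A = (1/2, 0)
3. G lies on line UB with UG:GB = -5:3 ⇒ G = (-3/2, 5/2)
4. K is where the line through A parallel to UG meets line PB ⇒ K = (-5/8, 9/8)
5. W is where the line through J parallel to BG meets line AG ⇒ W = (5/2, -5/2)
6. V is the midpoint of AG ⇒ V = (-1/2, 5/4)
2·[KWV] = 27/32, 2·[VUK] = -11/32
[KWV]:[VUK] = 27/32:-11/32 = -27/11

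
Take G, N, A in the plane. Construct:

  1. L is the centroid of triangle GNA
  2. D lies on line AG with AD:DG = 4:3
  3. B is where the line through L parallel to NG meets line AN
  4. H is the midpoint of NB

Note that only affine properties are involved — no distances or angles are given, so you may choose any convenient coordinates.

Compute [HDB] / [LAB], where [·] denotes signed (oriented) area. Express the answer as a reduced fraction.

Choose coordinates G = (0, 0), N = (1, 0), A = (0, 1).
1. L is the centroid of triangle GNA ⇒ L = (1/3, 1/3)
2. D lies on line AG with AD:DG = 4:3 ⇒ D = (0, 3/7)
3. B is where the line through L parallel to NG meets line AN ⇒ B = (2/3, 1/3)
4. H is the midpoint of NB ⇒ H = (5/6, 1/6)
2·[HDB] = -2/21, 2·[LAB] = -2/9
[HDB]:[LAB] = -2/21:-2/9 = 3/7

[HDB]:[LAB] = 3/7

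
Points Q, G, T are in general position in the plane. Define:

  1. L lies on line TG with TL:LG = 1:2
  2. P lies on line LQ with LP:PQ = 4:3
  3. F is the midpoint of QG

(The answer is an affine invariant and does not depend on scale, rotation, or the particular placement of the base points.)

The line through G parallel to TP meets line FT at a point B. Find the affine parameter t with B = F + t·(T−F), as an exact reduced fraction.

t = -5/3

Choose coordinates Q = (0, 0), G = (1, 0), T = (0, 1).
1. L lies on line TG with TL:LG = 1:2 ⇒ L = (1/3, 2/3)
2. P lies on line LQ with LP:PQ = 4:3 ⇒ P = (1/7, 2/7)
3. F is the midpoint of QG ⇒ F = (1/2, 0)
through G parallel to TP: direction (1/7, -5/7); meets FT at B = (4/3, -5/3)
B = F + t·(T−F) with t = -5/3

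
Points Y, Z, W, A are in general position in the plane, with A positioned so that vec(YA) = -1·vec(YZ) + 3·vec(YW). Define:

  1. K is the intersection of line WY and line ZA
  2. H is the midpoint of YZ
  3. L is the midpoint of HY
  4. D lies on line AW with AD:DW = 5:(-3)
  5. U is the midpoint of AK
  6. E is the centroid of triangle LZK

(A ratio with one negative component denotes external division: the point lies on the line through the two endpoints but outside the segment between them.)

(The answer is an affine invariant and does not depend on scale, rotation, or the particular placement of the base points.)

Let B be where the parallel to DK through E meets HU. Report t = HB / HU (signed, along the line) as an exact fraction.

t = -11/3

Assign Y = (0, 0), Z = (1, 0), W = (0, 1), A = (-1, 3) — the answer is frame-independent, so this choice is without loss of generality.
1. K is the intersection of line WY and line ZA ⇒ K = (0, 3/2)
2. H is the midpoint of YZ ⇒ H = (1/2, 0)
3. L is the midpoint of HY ⇒ L = (1/4, 0)
4. D lies on line AW with AD:DW = 5:(-3) ⇒ D = (3/2, -2)
5. U is the midpoint of AK ⇒ U = (-1/2, 9/4)
6. E is the centroid of triangle LZK ⇒ E = (5/12, 1/2)
through E parallel to DK: direction (-3/2, 7/2); meets HU at B = (25/6, -33/4)
B = H + t·(U−H) with t = -11/3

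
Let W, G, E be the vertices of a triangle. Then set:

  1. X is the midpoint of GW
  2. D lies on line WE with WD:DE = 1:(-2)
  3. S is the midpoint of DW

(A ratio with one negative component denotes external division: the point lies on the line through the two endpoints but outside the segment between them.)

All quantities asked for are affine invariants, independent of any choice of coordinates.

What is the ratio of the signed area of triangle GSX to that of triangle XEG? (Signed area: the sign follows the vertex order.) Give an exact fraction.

[GSX]:[XEG] = 1/2

Assign W = (0, 0), G = (1, 0), E = (0, 1) — the answer is frame-independent, so this choice is without loss of generality.
1. X is the midpoint of GW ⇒ X = (1/2, 0)
2. D lies on line WE with WD:DE = 1:(-2) ⇒ D = (0, -1)
3. S is the midpoint of DW ⇒ S = (0, -1/2)
2·[GSX] = -1/4, 2·[XEG] = -1/2
[GSX]:[XEG] = -1/4:-1/2 = 1/2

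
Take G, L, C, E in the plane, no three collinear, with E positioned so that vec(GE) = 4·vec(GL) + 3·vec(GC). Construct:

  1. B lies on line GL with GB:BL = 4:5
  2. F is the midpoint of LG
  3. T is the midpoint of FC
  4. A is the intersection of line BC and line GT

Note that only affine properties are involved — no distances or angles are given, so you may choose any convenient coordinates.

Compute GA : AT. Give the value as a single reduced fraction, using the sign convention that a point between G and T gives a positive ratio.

GA:AT = 16

Choose coordinates G = (0, 0), L = (1, 0), C = (0, 1), E = (4, 3).
1. B lies on line GL with GB:BL = 4:5 ⇒ B = (4/9, 0)
2. F is the midpoint of LG ⇒ F = (1/2, 0)
3. T is the midpoint of FC ⇒ T = (1/4, 1/2)
4. A is the intersection of line BC and line GT ⇒ A = (4/17, 8/17)
A = G + t·(T−G) with t = 16/17, so GA:AT = t:(1−t) = 16/17:1/17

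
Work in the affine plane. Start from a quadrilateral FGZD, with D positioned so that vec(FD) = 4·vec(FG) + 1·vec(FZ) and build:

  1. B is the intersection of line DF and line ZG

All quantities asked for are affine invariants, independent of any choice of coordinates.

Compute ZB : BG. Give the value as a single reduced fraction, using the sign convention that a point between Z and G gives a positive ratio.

Choose coordinates F = (0, 0), G = (1, 0), Z = (0, 1), D = (4, 1).
1. B is the intersection of line DF and line ZG ⇒ B = (4/5, 1/5)
B = Z + t·(G−Z) with t = 4/5, so ZB:BG = t:(1−t) = 4/5:1/5

ZB:BG = 4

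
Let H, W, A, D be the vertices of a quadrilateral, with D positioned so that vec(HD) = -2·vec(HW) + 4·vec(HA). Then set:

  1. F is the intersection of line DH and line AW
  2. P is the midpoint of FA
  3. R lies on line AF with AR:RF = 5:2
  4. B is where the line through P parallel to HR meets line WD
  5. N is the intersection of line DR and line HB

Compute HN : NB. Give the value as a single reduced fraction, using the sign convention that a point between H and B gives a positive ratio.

HN:NB = 32/33

Set H = (0, 0), W = (1, 0), A = (0, 1), D = (-2, 4); any affine frame gives the same invariant.
1. F is the intersection of line DH and line AW ⇒ F = (-1, 2)
2. P is the midpoint of FA ⇒ P = (-1/2, 3/2)
3. R lies on line AF with AR:RF = 5:2 ⇒ R = (-5/7, 12/7)
4. B is where the line through P parallel to HR meets line WD ⇒ B = (-31/32, 21/8)
5. N is the intersection of line DR and line HB ⇒ N = (-31/65, 84/65)
N = H + t·(B−H) with t = 32/65, so HN:NB = t:(1−t) = 32/65:33/65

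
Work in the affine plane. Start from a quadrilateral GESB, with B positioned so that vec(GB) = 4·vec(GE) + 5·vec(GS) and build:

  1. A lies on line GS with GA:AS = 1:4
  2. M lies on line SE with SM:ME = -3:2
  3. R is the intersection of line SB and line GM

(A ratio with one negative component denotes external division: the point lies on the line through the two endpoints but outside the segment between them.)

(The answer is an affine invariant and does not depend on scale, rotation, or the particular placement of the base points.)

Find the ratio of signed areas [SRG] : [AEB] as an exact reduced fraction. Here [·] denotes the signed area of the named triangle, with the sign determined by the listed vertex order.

Choose coordinates G = (0, 0), E = (1, 0), S = (0, 1), B = (4, 5).
1. A lies on line GS with GA:AS = 1:4 ⇒ A = (0, 1/5)
2. M lies on line SE with SM:ME = -3:2 ⇒ M = (3, -2)
3. R is the intersection of line SB and line GM ⇒ R = (-3/5, 2/5)
2·[SRG] = 3/5, 2·[AEB] = 28/5
[SRG]:[AEB] = 3/5:28/5 = 3/28

[SRG]:[AEB] = 3/28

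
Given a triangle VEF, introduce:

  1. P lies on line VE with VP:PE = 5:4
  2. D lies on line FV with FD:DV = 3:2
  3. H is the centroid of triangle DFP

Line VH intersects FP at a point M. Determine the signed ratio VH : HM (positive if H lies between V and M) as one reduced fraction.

Assign V = (0, 0), E = (1, 0), F = (0, 1) — the answer is frame-independent, so this choice is without loss of generality.
1. P lies on line VE with VP:PE = 5:4 ⇒ P = (5/9, 0)
2. D lies on line FV with FD:DV = 3:2 ⇒ D = (0, 2/5)
3. H is the centroid of triangle DFP ⇒ H = (5/27, 7/15)
line VH meets FP at M = (25/108, 7/12)
H = V + t·(M−V) with t = 4/5, so VH:HM = 4/5:1/5

VH:HM = 4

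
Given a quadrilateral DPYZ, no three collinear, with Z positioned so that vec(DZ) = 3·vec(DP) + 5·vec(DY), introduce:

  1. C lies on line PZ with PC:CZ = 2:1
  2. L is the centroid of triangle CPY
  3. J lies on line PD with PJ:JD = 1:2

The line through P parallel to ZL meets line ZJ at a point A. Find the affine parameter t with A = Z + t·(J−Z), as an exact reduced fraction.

Work in coordinates with D = (0, 0), P = (1, 0), Y = (0, 1), Z = (3, 5).
1. C lies on line PZ with PC:CZ = 2:1 ⇒ C = (7/3, 10/3)
2. L is the centroid of triangle CPY ⇒ L = (10/9, 13/9)
3. J lies on line PD with PJ:JD = 1:2 ⇒ J = (2/3, 0)
through P parallel to ZL: direction (-17/9, -32/9); meets ZJ at A = (-54/31, -160/31)
A = Z + t·(J−Z) with t = 63/31

t = 63/31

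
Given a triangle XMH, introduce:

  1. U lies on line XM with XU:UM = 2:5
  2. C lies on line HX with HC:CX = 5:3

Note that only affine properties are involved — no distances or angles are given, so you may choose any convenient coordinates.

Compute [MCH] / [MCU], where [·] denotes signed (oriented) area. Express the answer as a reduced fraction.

[MCH]:[MCU] = -7/3

Assign X = (0, 0), M = (1, 0), H = (0, 1) — the answer is frame-independent, so this choice is without loss of generality.
1. U lies on line XM with XU:UM = 2:5 ⇒ U = (2/7, 0)
2. C lies on line HX with HC:CX = 5:3 ⇒ C = (0, 3/8)
2·[MCH] = -5/8, 2·[MCU] = 15/56
[MCH]:[MCU] = -5/8:15/56 = -7/3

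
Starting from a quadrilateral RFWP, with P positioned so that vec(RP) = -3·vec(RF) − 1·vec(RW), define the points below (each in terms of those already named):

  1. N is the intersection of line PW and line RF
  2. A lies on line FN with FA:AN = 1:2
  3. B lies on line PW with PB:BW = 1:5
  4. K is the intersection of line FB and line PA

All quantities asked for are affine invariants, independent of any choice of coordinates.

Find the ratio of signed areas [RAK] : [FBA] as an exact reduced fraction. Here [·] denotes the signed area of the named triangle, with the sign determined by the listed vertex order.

[RAK]:[FBA] = 3/25

Work in coordinates with R = (0, 0), F = (1, 0), W = (0, 1), P = (-3, -1).
1. N is the intersection of line PW and line RF ⇒ N = (-3/2, 0)
2. A lies on line FN with FA:AN = 1:2 ⇒ A = (1/6, 0)
3. B lies on line PW with PB:BW = 1:5 ⇒ B = (-5/2, -2/3)
4. K is the intersection of line FB and line PA ⇒ K = (-11/10, -2/5)
2·[RAK] = -1/15, 2·[FBA] = -5/9
[RAK]:[FBA] = -1/15:-5/9 = 3/25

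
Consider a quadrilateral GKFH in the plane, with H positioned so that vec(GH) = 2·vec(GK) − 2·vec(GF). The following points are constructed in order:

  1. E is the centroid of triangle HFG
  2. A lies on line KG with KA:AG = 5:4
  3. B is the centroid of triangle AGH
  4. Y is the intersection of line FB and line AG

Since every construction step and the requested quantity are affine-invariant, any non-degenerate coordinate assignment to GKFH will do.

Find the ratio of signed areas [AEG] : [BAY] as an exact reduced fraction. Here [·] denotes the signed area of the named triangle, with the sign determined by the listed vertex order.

Set G = (0, 0), K = (1, 0), F = (0, 1), H = (2, -2); any affine frame gives the same invariant.
1. E is the centroid of triangle HFG ⇒ E = (2/3, -1/3)
2. A lies on line KG with KA:AG = 5:4 ⇒ A = (4/9, 0)
3. B is the centroid of triangle AGH ⇒ B = (22/27, -2/3)
4. Y is the intersection of line FB and line AG ⇒ Y = (22/45, 0)
2·[AEG] = -4/27, 2·[BAY] = -4/135
[AEG]:[BAY] = -4/27:-4/135 = 5

[AEG]:[BAY] = 5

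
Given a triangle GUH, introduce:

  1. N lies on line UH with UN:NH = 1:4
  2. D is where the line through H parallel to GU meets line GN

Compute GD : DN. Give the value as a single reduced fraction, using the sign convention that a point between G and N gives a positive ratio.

Assign G = (0, 0), U = (1, 0), H = (0, 1) — the answer is frame-independent, so this choice is without loss of generality.
1. N lies on line UH with UN:NH = 1:4 ⇒ N = (4/5, 1/5)
2. D is where the line through H parallel to GU meets line GN ⇒ D = (4, 1)
D = G + t·(N−G) with t = 5, so GD:DN = t:(1−t) = 5:-4

GD:DN = -5/4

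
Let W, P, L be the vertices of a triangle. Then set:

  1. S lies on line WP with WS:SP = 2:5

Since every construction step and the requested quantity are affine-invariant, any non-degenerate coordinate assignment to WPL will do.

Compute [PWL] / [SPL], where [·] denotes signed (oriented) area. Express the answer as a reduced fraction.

[PWL]:[SPL] = -7/5

Set W = (0, 0), P = (1, 0), L = (0, 1); any affine frame gives the same invariant.
1. S lies on line WP with WS:SP = 2:5 ⇒ S = (2/7, 0)
2·[PWL] = -1, 2·[SPL] = 5/7
[PWL]:[SPL] = -1:5/7 = -7/5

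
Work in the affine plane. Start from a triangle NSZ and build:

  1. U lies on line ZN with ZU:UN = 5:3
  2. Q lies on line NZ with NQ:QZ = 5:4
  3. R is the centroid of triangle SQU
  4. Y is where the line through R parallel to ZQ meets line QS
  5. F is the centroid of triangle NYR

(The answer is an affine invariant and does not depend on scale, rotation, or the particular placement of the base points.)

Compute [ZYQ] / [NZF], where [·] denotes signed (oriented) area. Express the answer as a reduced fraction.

Work in coordinates with N = (0, 0), S = (1, 0), Z = (0, 1).
1. U lies on line ZN with ZU:UN = 5:3 ⇒ U = (0, 3/8)
2. Q lies on line NZ with NQ:QZ = 5:4 ⇒ Q = (0, 5/9)
3. R is the centroid of triangle SQU ⇒ R = (1/3, 67/216)
4. Y is where the line through R parallel to ZQ meets line QS ⇒ Y = (1/3, 10/27)
5. F is the centroid of triangle NYR ⇒ F = (2/9, 49/216)
2·[ZYQ] = -4/27, 2·[NZF] = -2/9
[ZYQ]:[NZF] = -4/27:-2/9 = 2/3

[ZYQ]:[NZF] = 2/3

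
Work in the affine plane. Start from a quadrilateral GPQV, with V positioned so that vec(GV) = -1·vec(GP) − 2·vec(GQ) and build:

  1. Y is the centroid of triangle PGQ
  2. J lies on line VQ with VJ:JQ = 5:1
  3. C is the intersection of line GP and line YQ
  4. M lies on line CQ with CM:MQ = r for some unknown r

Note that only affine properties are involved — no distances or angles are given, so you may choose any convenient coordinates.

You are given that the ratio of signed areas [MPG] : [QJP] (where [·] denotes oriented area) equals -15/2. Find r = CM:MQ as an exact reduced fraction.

Work in coordinates with G = (0, 0), P = (1, 0), Q = (0, 1), V = (-1, -2).
1. Y is the centroid of triangle PGQ ⇒ Y = (1/3, 1/3)
2. J lies on line VQ with VJ:JQ = 5:1 ⇒ J = (-1/6, 1/2)
3. C is the intersection of line GP and line YQ ⇒ C = (1/2, 0)
4. With CM:MQ = r, write λ = r/(r+1) so M = C + λ·(Q−C); M is affine-linear in λ
Every point depending on M is an affine combination of M and λ-independent points, so each such coordinate is linear in λ; the λ² term in each signed area is a multiple of (Q−C)×(Q−C) = 0, so 2·[MPG] and 2·[QJP] are each linear in λ. Evaluating at λ=0 and λ=1:
  2·[MPG] = −λ,   2·[QJP] = 2/3
So [MPG]:[QJP] = (−λ) / (2/3). Setting this equal to -15/2:
  −λ = -15/2·(2/3)  ⇒  λ = 5
Then r = λ/(1−λ) = (5)/(-4) = -5/4. Check: with r = -5/4, M = (-2, 5) and [MPG]:[QJP] = -15/2 as required.

r = -5/4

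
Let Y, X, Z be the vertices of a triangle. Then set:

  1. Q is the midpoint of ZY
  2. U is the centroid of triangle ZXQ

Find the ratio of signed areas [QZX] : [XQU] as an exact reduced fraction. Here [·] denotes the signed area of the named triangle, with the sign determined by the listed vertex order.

[QZX]:[XQU] = 3

Assign Y = (0, 0), X = (1, 0), Z = (0, 1) — the answer is frame-independent, so this choice is without loss of generality.
1. Q is the midpoint of ZY ⇒ Q = (0, 1/2)
2. U is the centroid of triangle ZXQ ⇒ U = (1/3, 1/2)
2·[QZX] = -1/2, 2·[XQU] = -1/6
[QZX]:[XQU] = -1/2:-1/6 = 3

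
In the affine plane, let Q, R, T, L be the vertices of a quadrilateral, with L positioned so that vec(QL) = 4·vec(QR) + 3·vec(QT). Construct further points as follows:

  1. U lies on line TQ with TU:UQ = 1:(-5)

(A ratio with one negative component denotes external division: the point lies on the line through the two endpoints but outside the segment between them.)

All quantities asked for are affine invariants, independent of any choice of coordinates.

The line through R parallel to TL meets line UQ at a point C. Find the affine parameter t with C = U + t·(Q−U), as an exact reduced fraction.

t = 7/5

Assign Q = (0, 0), R = (1, 0), T = (0, 1), L = (4, 3) — the answer is frame-independent, so this choice is without loss of generality.
1. U lies on line TQ with TU:UQ = 1:(-5) ⇒ U = (0, 5/4)
through R parallel to TL: direction (4, 2); meets UQ at C = (0, -1/2)
C = U + t·(Q−U) with t = 7/5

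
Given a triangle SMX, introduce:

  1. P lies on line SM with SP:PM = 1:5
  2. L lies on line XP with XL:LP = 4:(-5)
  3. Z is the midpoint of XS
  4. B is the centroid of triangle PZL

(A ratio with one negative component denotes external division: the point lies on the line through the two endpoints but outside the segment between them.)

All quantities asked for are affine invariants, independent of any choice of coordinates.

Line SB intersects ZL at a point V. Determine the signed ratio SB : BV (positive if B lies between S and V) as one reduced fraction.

Work in coordinates with S = (0, 0), M = (1, 0), X = (0, 1).
1. P lies on line SM with SP:PM = 1:5 ⇒ P = (1/6, 0)
2. L lies on line XP with XL:LP = 4:(-5) ⇒ L = (-2/3, 5)
3. Z is the midpoint of XS ⇒ Z = (0, 1/2)
4. B is the centroid of triangle PZL ⇒ B = (-1/6, 11/6)
line SB meets ZL at V = (-2/17, 22/17)
B = S + t·(V−S) with t = 17/12, so SB:BV = 17/12:-5/12

SB:BV = -17/5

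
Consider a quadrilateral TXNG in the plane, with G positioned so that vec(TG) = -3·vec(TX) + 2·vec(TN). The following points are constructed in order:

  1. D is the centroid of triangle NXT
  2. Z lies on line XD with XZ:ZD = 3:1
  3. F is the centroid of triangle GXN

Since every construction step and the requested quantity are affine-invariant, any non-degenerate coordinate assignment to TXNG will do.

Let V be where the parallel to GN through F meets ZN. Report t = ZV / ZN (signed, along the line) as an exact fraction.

Set T = (0, 0), X = (1, 0), N = (0, 1), G = (-3, 2); any affine frame gives the same invariant.
1. D is the centroid of triangle NXT ⇒ D = (1/3, 1/3)
2. Z lies on line XD with XZ:ZD = 3:1 ⇒ Z = (1/2, 1/4)
3. F is the centroid of triangle GXN ⇒ F = (-2/3, 1)
through F parallel to GN: direction (3, -1); meets ZN at V = (4/21, 5/7)
V = Z + t·(N−Z) with t = 13/21

t = 13/21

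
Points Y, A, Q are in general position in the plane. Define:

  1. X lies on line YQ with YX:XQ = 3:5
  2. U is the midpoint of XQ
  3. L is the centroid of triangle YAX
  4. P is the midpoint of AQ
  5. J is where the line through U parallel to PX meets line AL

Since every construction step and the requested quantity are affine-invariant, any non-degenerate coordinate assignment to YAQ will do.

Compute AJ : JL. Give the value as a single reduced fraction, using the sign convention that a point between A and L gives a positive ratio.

AJ:JL = -45/31

Choose coordinates Y = (0, 0), A = (1, 0), Q = (0, 1).
1. X lies on line YQ with YX:XQ = 3:5 ⇒ X = (0, 3/8)
2. U is the midpoint of XQ ⇒ U = (0, 11/16)
3. L is the centroid of triangle YAX ⇒ L = (1/3, 1/8)
4. P is the midpoint of AQ ⇒ P = (1/2, 1/2)
5. J is where the line through U parallel to PX meets line AL ⇒ J = (-8/7, 45/112)
J = A + t·(L−A) with t = 45/14, so AJ:JL = t:(1−t) = 45/14:-31/14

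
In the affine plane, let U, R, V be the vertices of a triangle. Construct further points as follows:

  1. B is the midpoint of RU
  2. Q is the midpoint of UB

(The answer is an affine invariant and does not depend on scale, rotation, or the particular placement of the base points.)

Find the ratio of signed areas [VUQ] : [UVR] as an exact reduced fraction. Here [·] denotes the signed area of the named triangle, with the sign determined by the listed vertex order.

Work in coordinates with U = (0, 0), R = (1, 0), V = (0, 1).
1. B is the midpoint of RU ⇒ B = (1/2, 0)
2. Q is the midpoint of UB ⇒ Q = (1/4, 0)
2·[VUQ] = 1/4, 2·[UVR] = -1
[VUQ]:[UVR] = 1/4:-1 = -1/4

[VUQ]:[UVR] = -1/4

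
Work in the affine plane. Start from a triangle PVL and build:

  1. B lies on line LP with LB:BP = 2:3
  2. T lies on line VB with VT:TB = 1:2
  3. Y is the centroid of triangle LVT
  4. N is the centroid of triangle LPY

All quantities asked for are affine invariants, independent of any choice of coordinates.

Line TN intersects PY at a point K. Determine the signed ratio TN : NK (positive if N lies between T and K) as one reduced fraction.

Choose coordinates P = (0, 0), V = (1, 0), L = (0, 1).
1. B lies on line LP with LB:BP = 2:3 ⇒ B = (0, 3/5)
2. T lies on line VB with VT:TB = 1:2 ⇒ T = (2/3, 1/5)
3. Y is the centroid of triangle LVT ⇒ Y = (5/9, 2/5)
4. N is the centroid of triangle LPY ⇒ N = (5/27, 7/15)
line TN meets PY at K = (185/414, 37/115)
N = T + t·(K−T) with t = 46/21, so TN:NK = 46/21:-25/21

TN:NK = -46/25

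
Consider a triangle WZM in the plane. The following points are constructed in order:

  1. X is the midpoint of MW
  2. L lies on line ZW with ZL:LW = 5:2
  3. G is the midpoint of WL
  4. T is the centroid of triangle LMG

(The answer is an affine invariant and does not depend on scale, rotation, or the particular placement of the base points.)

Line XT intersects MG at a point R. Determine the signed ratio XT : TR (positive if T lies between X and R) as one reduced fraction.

Choose coordinates W = (0, 0), Z = (1, 0), M = (0, 1).
1. X is the midpoint of MW ⇒ X = (0, 1/2)
2. L lies on line ZW with ZL:LW = 5:2 ⇒ L = (2/7, 0)
3. G is the midpoint of WL ⇒ G = (1/7, 0)
4. T is the centroid of triangle LMG ⇒ T = (1/7, 1/3)
line XT meets MG at R = (3/35, 2/5)
T = X + t·(R−X) with t = 5/3, so XT:TR = 5/3:-2/3

XT:TR = -5/2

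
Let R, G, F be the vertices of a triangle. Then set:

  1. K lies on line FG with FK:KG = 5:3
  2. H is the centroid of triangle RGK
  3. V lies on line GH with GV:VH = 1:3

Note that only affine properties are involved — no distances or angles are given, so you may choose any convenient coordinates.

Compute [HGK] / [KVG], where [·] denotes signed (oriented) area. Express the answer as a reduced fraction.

Choose coordinates R = (0, 0), G = (1, 0), F = (0, 1).
1. K lies on line FG with FK:KG = 5:3 ⇒ K = (5/8, 3/8)
2. H is the centroid of triangle RGK ⇒ H = (13/24, 1/8)
3. V lies on line GH with GV:VH = 1:3 ⇒ V = (85/96, 1/32)
2·[HGK] = 1/8, 2·[KVG] = 1/32
[HGK]:[KVG] = 1/8:1/32 = 4

[HGK]:[KVG] = 4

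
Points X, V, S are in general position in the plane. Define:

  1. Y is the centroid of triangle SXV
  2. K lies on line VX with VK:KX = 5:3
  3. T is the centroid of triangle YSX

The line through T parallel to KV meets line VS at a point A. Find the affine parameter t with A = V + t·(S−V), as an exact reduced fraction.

t = 4/9

Assign X = (0, 0), V = (1, 0), S = (0, 1) — the answer is frame-independent, so this choice is without loss of generality.
1. Y is the centroid of triangle SXV ⇒ Y = (1/3, 1/3)
2. K lies on line VX with VK:KX = 5:3 ⇒ K = (3/8, 0)
3. T is the centroid of triangle YSX ⇒ T = (1/9, 4/9)
through T parallel to KV: direction (5/8, 0); meets VS at A = (5/9, 4/9)
A = V + t·(S−V) with t = 4/9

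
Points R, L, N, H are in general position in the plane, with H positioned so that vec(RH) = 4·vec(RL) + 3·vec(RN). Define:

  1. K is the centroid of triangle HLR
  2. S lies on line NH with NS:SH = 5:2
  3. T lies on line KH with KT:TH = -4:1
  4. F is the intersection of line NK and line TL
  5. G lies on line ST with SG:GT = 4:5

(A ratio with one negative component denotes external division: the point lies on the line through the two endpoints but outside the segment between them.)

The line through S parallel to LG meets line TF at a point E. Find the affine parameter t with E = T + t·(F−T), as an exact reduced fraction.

Set R = (0, 0), L = (1, 0), N = (0, 1), H = (4, 3); any affine frame gives the same invariant.
1. K is the centroid of triangle HLR ⇒ K = (5/3, 1)
2. S lies on line NH with NS:SH = 5:2 ⇒ S = (20/7, 17/7)
3. T lies on line KH with KT:TH = -4:1 ⇒ T = (43/9, 11/3)
4. F is the intersection of line NK and line TL ⇒ F = (67/33, 1)
5. G lies on line ST with SG:GT = 4:5 ⇒ G = (2104/567, 563/189)
through S parallel to LG: direction (1537/567, 563/189); meets TF at E = (-91/45, -44/15)
E = T + t·(F−T) with t = 99/40

t = 99/40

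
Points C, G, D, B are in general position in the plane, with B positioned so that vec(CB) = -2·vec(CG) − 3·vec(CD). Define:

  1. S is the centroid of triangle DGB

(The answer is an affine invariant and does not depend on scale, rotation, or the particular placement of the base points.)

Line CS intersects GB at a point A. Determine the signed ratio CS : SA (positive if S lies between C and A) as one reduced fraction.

CS:SA = 1/2

Choose coordinates C = (0, 0), G = (1, 0), D = (0, 1), B = (-2, -3).
1. S is the centroid of triangle DGB ⇒ S = (-1/3, -2/3)
line CS meets GB at A = (-1, -2)
S = C + t·(A−C) with t = 1/3, so CS:SA = 1/3:2/3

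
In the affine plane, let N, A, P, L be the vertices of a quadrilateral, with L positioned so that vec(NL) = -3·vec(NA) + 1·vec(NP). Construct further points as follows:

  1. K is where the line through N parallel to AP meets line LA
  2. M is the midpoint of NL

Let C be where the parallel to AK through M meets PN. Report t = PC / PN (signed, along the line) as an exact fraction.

Work in coordinates with N = (0, 0), A = (1, 0), P = (0, 1), L = (-3, 1).
1. K is where the line through N parallel to AP meets line LA ⇒ K = (-1/3, 1/3)
2. M is the midpoint of NL ⇒ M = (-3/2, 1/2)
through M parallel to AK: direction (-4/3, 1/3); meets PN at C = (0, 1/8)
C = P + t·(N−P) with t = 7/8

t = 7/8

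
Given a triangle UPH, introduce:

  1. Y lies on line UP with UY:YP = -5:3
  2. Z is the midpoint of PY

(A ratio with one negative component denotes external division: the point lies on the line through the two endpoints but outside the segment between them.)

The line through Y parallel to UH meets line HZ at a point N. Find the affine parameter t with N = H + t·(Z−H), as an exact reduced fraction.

t = 10/7

Choose coordinates U = (0, 0), P = (1, 0), H = (0, 1).
1. Y lies on line UP with UY:YP = -5:3 ⇒ Y = (5/2, 0)
2. Z is the midpoint of PY ⇒ Z = (7/4, 0)
through Y parallel to UH: direction (0, 1); meets HZ at N = (5/2, -3/7)
N = H + t·(Z−H) with t = 10/7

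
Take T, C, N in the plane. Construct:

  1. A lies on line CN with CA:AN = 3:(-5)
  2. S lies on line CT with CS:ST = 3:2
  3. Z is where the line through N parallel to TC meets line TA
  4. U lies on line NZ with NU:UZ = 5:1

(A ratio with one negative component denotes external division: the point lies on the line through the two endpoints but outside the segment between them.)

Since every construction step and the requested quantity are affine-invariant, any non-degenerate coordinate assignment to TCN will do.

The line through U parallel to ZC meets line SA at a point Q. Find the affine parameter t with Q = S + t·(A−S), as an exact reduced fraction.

Work in coordinates with T = (0, 0), C = (1, 0), N = (0, 1).
1. A lies on line CN with CA:AN = 3:(-5) ⇒ A = (5/2, -3/2)
2. S lies on line CT with CS:ST = 3:2 ⇒ S = (2/5, 0)
3. Z is where the line through N parallel to TC meets line TA ⇒ Z = (-5/3, 1)
4. U lies on line NZ with NU:UZ = 5:1 ⇒ U = (-25/18, 1)
through U parallel to ZC: direction (8/3, -1); meets SA at Q = (-65/114, 79/114)
Q = S + t·(A−S) with t = -79/171

t = -79/171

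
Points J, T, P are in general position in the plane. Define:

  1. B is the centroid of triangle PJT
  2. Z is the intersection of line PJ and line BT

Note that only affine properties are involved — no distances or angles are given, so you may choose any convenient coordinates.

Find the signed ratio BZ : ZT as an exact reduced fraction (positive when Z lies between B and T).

Work in coordinates with J = (0, 0), T = (1, 0), P = (0, 1).
1. B is the centroid of triangle PJT ⇒ B = (1/3, 1/3)
2. Z is the intersection of line PJ and line BT ⇒ Z = (0, 1/2)
Z = B + t·(T−B) with t = -1/2, so BZ:ZT = t:(1−t) = -1/2:3/2

BZ:ZT = -1/3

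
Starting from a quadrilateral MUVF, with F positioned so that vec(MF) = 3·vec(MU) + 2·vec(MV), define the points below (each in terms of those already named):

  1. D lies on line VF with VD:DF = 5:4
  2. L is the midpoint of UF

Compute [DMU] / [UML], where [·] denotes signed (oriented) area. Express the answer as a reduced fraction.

Work in coordinates with M = (0, 0), U = (1, 0), V = (0, 1), F = (3, 2).
1. D lies on line VF with VD:DF = 5:4 ⇒ D = (5/3, 14/9)
2. L is the midpoint of UF ⇒ L = (2, 1)
2·[DMU] = 14/9, 2·[UML] = -1
[DMU]:[UML] = 14/9:-1 = -14/9

[DMU]:[UML] = -14/9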